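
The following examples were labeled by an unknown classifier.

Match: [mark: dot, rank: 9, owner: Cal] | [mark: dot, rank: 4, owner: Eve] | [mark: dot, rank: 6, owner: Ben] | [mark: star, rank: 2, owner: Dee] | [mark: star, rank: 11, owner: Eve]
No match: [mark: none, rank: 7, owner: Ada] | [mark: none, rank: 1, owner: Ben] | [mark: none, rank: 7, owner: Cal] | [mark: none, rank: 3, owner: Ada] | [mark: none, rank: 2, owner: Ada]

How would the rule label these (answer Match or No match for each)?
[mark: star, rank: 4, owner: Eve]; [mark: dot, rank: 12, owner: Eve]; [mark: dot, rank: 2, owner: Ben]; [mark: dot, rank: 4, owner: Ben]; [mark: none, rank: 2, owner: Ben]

Match, Match, Match, Match, No match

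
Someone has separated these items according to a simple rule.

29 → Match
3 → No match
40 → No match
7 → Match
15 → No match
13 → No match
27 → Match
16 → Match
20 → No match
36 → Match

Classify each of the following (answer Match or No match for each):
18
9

The distinguishing property — digit sum ≥ 7 — holds for all the 'Match' cases and none of the 'No match' cases.
18 — digit sum 1+8 = 9, hence Match.
9 — digit sum 9, hence Match.

Match, Match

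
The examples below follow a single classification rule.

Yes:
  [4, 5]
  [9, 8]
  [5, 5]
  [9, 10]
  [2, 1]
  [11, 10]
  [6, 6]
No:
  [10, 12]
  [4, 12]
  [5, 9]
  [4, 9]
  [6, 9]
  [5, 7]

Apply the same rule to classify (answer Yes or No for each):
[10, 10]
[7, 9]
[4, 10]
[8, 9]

All 'Yes' examples share one property — |first − second| ≤ 1 — and every 'No' example lacks it.
Yes: [10, 10], since |10−10| = 0.
No: [7, 9], since |7−9| = 2.
No: [4, 10], since |4−10| = 6.
Yes: [8, 9], since |8−9| = 1.

Yes, No, No, Yes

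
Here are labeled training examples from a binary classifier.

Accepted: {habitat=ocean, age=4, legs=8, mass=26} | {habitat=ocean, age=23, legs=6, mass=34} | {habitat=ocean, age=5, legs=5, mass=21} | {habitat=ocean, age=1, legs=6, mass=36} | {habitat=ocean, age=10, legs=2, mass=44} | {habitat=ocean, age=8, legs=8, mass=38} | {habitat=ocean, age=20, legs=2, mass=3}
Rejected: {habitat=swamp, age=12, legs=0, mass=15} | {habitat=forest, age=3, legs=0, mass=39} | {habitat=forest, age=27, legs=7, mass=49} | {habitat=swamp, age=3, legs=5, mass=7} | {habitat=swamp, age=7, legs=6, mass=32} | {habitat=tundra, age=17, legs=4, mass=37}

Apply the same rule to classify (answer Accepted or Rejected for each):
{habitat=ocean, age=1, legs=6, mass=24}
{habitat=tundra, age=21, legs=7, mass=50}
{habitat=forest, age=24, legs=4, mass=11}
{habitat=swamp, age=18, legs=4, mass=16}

Every 'Accepted' example satisfies: habitat is ocean. None of the 'Rejected' examples do.

Accepted, Rejected, Rejected, Rejected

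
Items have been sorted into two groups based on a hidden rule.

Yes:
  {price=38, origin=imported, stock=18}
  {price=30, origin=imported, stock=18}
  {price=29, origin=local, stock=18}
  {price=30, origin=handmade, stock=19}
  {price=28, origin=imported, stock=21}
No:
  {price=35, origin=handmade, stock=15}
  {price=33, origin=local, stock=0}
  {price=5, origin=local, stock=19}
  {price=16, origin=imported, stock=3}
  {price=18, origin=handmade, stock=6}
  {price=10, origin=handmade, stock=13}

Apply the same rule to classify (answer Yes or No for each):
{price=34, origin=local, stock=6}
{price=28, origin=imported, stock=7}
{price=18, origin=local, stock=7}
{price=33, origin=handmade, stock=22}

The simplest hypothesis consistent with all the labels is: price ≥ 10 AND stock ≥ 18.
{price=34, origin=local, stock=6}: price = 34, stock = 6, doesn't match → No.
{price=28, origin=imported, stock=7}: price = 28, stock = 7, doesn't match → No.
{price=18, origin=local, stock=7}: price = 18, stock = 7, doesn't match → No.
{price=33, origin=handmade, stock=22}: price = 33, stock = 22, matches → Yes.

No, No, No, Yes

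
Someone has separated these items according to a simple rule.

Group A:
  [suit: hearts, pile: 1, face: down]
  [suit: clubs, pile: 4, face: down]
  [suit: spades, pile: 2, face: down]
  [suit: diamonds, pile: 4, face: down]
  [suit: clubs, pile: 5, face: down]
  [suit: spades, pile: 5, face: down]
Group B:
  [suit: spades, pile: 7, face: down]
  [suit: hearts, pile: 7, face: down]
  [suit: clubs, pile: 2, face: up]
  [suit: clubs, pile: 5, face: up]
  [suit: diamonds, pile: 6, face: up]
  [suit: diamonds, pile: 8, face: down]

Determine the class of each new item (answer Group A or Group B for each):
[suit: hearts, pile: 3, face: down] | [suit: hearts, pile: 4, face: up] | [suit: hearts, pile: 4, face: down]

All 'Group A' examples share one property — face is down AND pile ≤ 5 — and every 'Group B' example lacks it.
[suit: hearts, pile: 3, face: down] → face is down, pile = 3 → Group A. [suit: hearts, pile: 4, face: up] → face is up, pile = 4 → Group B. [suit: hearts, pile: 4, face: down] → face is down, pile = 4 → Group A.

Group A, Group B, Group A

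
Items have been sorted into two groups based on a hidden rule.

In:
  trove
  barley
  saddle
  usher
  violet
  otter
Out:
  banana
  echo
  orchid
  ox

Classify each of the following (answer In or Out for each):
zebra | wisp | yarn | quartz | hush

In, Out, Out, Out, Out

'In' ⟺ odd length OR contains 'l'.
zebra — length 5, no 'l', hence In. wisp — length 4, no 'l', hence Out. yarn — length 4, no 'l', hence Out. quartz — length 6, no 'l', hence Out. hush — length 4, no 'l', hence Out.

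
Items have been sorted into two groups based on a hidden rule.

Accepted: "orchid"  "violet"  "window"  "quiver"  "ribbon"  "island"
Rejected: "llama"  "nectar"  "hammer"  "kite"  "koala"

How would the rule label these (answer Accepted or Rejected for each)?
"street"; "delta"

Rejected, Rejected

The classifier is using: length 6 AND contains 'i'.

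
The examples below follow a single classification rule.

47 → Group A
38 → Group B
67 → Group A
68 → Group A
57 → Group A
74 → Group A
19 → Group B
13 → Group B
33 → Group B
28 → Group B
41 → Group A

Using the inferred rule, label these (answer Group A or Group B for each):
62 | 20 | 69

Group A, Group B, Group A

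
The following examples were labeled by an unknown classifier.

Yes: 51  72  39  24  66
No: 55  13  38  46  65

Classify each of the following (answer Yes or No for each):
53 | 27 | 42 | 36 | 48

Every 'Yes' example satisfies: multiple of 3. None of the 'No' examples do.
53 → 53 = 3·17 + 2 → No.
27 → 27 = 3·9 → Yes.
42 → 42 = 3·14 → Yes.
36 → 36 = 3·12 → Yes.
48 → 48 = 3·16 → Yes.

No, Yes, Yes, Yes, Yes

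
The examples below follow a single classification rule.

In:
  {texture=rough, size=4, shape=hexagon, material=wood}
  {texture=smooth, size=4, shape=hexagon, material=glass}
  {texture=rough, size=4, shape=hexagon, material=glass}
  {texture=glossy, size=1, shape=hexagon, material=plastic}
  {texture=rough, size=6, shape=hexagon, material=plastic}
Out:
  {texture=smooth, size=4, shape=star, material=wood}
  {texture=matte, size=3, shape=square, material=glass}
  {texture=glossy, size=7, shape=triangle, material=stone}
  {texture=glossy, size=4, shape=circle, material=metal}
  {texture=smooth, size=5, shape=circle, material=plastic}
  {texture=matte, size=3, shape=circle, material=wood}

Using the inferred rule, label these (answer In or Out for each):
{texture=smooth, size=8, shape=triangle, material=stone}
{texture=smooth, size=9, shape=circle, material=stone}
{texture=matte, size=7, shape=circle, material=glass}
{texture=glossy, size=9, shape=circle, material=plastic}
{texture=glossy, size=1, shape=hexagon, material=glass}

Rule: shape is hexagon. This holds for each 'In' example and fails for each 'Out' one.
{texture=smooth, size=8, shape=triangle, material=stone}: shape is triangle — fails this test, so Out.
{texture=smooth, size=9, shape=circle, material=stone}: shape is circle — fails this test, so Out.
{texture=matte, size=7, shape=circle, material=glass}: shape is circle — fails this test, so Out.
{texture=glossy, size=9, shape=circle, material=plastic}: shape is circle — fails this test, so Out.
{texture=glossy, size=1, shape=hexagon, material=glass}: shape is hexagon — matches, so In.

Out, Out, Out, Out, In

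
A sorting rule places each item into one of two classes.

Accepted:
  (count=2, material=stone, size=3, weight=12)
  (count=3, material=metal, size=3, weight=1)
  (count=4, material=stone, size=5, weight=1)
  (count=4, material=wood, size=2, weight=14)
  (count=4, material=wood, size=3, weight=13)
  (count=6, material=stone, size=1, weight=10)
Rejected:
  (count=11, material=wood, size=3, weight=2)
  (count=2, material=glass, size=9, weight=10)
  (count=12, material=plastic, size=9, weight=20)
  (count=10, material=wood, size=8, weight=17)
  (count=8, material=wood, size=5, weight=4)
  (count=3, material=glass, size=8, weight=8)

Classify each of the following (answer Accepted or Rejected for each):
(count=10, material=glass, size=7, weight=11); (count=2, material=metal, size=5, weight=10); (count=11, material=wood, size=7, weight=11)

Every 'Accepted' example satisfies: size ≤ 5 AND count ≤ 6. None of the 'Rejected' examples do.
(count=10, material=glass, size=7, weight=11) → size = 7, count = 10 → Rejected. (count=2, material=metal, size=5, weight=10) → size = 5, count = 2 → Accepted. (count=11, material=wood, size=7, weight=11) → size = 7, count = 11 → Rejected.

Rejected, Accepted, Rejected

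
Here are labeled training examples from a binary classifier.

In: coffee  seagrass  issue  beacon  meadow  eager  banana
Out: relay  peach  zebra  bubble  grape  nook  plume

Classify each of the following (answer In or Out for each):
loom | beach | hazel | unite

One predicate separates the groups cleanly: has ≥ 3 vowels.

Out, Out, Out, In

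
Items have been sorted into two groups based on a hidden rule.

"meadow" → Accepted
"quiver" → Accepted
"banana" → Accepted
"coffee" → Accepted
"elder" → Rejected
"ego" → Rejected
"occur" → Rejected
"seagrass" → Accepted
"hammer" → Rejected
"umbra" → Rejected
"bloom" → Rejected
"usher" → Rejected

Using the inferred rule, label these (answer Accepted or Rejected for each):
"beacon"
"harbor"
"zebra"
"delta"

Accepted, Rejected, Rejected, Rejected

The classifier is using: has ≥ 3 vowels.
Accepted: "beacon", since 3 vowels. Rejected: "harbor", since 2 vowels. Rejected: "zebra", since 2 vowels. Rejected: "delta", since 2 vowels.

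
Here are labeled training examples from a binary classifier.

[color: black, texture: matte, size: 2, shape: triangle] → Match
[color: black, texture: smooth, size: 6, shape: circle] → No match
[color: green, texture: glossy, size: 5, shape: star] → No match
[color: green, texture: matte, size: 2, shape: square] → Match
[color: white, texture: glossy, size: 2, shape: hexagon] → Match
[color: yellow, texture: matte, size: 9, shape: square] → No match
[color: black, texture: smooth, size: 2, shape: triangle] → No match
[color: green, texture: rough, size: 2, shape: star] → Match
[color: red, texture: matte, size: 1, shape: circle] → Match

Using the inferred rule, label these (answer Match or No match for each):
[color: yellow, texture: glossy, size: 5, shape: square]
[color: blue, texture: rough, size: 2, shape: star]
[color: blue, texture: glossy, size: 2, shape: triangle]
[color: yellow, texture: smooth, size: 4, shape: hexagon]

No match, Match, Match, No match

One predicate separates the groups cleanly: texture is not smooth AND size ≤ 2.
[color: yellow, texture: glossy, size: 5, shape: square] → texture is glossy, size = 5 → No match. [color: blue, texture: rough, size: 2, shape: star] → texture is rough, size = 2 → Match. [color: blue, texture: glossy, size: 2, shape: triangle] → texture is glossy, size = 2 → Match. [color: yellow, texture: smooth, size: 4, shape: hexagon] → texture is smooth, size = 4 → No match.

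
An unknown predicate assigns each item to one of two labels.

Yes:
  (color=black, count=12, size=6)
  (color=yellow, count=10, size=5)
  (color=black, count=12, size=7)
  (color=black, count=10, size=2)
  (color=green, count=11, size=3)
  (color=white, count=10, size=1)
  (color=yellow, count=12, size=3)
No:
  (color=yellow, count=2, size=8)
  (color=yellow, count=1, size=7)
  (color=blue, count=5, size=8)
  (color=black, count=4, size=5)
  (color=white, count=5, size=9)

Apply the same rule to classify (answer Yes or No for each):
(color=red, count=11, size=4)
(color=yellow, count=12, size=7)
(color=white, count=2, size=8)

The pattern is that an item is 'Yes' exactly when: count ≥ 10.
Yes: (color=red, count=11, size=4), since count = 11.
Yes: (color=yellow, count=12, size=7), since count = 12.
No: (color=white, count=2, size=8), since count = 2.

Yes, Yes, No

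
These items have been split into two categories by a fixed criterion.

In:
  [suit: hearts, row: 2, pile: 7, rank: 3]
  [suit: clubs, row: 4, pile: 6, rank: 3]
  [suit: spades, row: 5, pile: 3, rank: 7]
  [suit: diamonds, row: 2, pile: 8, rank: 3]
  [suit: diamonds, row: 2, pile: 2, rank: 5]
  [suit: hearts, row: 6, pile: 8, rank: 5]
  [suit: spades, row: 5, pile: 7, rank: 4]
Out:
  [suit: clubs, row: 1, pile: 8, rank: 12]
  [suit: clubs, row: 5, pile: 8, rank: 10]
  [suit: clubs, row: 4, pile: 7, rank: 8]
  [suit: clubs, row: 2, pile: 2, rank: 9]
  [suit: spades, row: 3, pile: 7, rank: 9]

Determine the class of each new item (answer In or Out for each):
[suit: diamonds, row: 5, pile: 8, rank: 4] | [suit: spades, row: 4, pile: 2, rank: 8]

Every 'In' example satisfies: rank ≤ 7. None of the 'Out' examples do.

In, Out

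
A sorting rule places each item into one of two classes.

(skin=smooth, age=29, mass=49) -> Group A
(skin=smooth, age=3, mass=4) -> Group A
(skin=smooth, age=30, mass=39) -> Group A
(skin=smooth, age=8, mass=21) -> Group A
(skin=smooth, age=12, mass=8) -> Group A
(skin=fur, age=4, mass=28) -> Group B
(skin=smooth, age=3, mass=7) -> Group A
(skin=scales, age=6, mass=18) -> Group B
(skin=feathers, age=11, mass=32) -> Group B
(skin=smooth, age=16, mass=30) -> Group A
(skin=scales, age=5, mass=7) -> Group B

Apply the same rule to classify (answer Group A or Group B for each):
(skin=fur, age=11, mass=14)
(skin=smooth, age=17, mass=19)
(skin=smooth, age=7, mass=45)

Group B, Group A, Group A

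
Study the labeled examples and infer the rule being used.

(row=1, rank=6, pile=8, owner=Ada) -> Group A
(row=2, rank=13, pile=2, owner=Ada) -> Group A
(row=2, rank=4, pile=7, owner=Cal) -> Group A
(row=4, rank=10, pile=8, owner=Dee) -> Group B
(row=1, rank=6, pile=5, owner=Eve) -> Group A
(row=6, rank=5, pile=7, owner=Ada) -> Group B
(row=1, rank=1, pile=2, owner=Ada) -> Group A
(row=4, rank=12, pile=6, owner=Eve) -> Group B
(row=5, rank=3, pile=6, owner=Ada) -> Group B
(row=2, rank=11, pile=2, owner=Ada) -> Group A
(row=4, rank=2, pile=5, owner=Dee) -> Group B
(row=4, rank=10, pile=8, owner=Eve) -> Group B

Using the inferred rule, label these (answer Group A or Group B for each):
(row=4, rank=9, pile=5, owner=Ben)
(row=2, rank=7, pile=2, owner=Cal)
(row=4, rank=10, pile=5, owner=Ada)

'Group A' ⟺ row ≤ 2.
(row=4, rank=9, pile=5, owner=Ben): row = 4 — fails the rule, so Group B.
(row=2, rank=7, pile=2, owner=Cal): row = 2 — has this property, so Group A.
(row=4, rank=10, pile=5, owner=Ada): row = 4 — fails the rule, so Group B.

Group B, Group A, Group B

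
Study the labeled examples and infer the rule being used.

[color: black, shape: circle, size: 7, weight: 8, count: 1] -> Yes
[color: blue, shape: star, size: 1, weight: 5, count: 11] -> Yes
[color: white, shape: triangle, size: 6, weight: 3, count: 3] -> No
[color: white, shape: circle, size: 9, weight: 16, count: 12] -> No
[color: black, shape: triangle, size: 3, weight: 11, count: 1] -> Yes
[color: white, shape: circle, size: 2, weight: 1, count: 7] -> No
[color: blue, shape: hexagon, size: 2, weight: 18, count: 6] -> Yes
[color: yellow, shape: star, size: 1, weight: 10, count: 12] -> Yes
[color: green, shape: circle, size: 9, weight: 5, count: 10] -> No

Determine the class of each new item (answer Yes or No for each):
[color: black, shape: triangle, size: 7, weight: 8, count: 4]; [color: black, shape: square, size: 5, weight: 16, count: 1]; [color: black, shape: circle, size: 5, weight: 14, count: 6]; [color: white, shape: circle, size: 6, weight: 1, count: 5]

Yes, Yes, Yes, No

The rule appears to be: weight ≥ 5 AND size ≤ 7.
[color: black, shape: triangle, size: 7, weight: 8, count: 4] → weight = 8, size = 7 → Yes. [color: black, shape: square, size: 5, weight: 16, count: 1] → weight = 16, size = 5 → Yes. [color: black, shape: circle, size: 5, weight: 14, count: 6] → weight = 14, size = 5 → Yes. [color: white, shape: circle, size: 6, weight: 1, count: 5] → weight = 1, size = 6 → No.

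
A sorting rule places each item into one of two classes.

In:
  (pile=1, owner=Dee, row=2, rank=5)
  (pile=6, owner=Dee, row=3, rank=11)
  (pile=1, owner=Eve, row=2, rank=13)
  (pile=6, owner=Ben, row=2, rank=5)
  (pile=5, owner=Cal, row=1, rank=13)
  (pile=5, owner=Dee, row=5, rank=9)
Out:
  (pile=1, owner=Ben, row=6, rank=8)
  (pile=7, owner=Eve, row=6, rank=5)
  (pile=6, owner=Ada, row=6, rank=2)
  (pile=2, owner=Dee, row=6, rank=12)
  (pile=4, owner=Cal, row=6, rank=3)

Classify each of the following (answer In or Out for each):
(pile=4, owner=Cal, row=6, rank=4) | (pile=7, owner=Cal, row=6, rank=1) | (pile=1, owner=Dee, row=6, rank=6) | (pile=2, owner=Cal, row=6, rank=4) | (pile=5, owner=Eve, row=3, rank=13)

Out, Out, Out, Out, In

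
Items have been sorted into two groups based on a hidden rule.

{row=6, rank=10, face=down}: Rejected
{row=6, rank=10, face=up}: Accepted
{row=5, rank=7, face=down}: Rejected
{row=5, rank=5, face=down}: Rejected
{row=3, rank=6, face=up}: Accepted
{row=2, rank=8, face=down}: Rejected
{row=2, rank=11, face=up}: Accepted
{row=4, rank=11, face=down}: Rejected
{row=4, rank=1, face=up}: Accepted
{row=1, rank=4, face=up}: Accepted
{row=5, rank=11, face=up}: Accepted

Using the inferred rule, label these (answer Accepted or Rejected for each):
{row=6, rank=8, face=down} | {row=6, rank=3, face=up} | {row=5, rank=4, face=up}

Rejected, Accepted, Accepted

All 'Accepted' examples share one property — face is up — and every 'Rejected' example lacks it.
{row=6, rank=8, face=down}: face is down, does not satisfy this → Rejected.
{row=6, rank=3, face=up}: face is up, matches → Accepted.
{row=5, rank=4, face=up}: face is up, matches → Accepted.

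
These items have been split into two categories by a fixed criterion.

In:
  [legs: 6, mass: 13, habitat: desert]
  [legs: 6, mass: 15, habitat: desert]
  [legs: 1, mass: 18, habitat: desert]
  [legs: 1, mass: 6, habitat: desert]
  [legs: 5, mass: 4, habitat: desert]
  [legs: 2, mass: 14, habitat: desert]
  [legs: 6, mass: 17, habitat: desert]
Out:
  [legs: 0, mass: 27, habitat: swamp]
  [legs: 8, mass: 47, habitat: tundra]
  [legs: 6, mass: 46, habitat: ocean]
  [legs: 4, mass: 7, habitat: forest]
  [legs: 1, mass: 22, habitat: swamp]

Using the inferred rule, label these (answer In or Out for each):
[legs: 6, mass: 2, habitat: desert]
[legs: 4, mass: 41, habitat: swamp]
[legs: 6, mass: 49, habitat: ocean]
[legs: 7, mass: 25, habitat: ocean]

In, Out, Out, Out

One predicate separates the groups cleanly: habitat is desert.
[legs: 6, mass: 2, habitat: desert] — habitat is desert, hence In. [legs: 4, mass: 41, habitat: swamp] — habitat is swamp, hence Out. [legs: 6, mass: 49, habitat: ocean] — habitat is ocean, hence Out. [legs: 7, mass: 25, habitat: ocean] — habitat is ocean, hence Out.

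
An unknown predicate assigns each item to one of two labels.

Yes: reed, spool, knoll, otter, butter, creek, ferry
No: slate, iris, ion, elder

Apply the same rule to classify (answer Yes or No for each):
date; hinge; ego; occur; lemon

Rule: has a double letter. This holds for each 'Yes' example and fails for each 'No' one.

No, No, No, Yes, No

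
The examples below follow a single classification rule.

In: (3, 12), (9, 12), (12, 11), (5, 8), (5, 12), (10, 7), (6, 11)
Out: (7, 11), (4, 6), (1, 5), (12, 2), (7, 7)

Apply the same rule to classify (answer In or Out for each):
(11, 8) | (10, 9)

In, In

Looking at the examples, the only property every 'In' case has and every 'Out' case lacks is: sum is odd.
(11, 8) — 11+8 = 19, hence In.
(10, 9) — 10+9 = 19, hence In.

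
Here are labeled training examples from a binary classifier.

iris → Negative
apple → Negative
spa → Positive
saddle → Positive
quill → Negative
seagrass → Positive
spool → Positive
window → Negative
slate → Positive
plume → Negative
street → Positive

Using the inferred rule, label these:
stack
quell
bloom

Positive, Negative, Negative

The distinguishing property — starts with 's' — holds for all the 'Positive' cases and none of the 'Negative' cases.
stack → starts with 's' → Positive. quell → starts with 'q' → Negative. bloom → starts with 'b' → Negative.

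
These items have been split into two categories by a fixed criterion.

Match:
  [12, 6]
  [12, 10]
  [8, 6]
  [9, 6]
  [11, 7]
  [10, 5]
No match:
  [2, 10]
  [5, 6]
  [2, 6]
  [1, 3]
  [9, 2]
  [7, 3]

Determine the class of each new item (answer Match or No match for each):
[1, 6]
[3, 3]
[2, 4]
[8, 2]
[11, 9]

No match, No match, No match, No match, Match

The common property of the 'Match' items is: sum ≥ 14. No 'No match' item has it.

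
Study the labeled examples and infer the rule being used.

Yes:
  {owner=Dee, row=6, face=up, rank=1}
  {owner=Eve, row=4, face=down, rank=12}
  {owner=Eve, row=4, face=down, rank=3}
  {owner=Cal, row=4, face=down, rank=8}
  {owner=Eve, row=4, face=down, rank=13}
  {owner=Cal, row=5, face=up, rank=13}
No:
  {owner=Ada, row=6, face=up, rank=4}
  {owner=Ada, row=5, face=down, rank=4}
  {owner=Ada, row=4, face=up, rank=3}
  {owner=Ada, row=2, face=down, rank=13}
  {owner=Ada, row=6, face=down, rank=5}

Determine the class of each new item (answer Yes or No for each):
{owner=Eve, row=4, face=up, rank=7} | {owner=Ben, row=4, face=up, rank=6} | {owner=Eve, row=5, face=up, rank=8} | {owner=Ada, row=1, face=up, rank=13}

Yes, Yes, Yes, No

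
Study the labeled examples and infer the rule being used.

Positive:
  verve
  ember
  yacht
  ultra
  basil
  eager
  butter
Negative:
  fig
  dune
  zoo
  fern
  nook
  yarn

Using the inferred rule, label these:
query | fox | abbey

Positive, Negative, Positive

All 'Positive' examples share one property — length ≥ 5 — and every 'Negative' example lacks it.
query → length 5 → Positive. fox → length 3 → Negative. abbey → length 5 → Positive.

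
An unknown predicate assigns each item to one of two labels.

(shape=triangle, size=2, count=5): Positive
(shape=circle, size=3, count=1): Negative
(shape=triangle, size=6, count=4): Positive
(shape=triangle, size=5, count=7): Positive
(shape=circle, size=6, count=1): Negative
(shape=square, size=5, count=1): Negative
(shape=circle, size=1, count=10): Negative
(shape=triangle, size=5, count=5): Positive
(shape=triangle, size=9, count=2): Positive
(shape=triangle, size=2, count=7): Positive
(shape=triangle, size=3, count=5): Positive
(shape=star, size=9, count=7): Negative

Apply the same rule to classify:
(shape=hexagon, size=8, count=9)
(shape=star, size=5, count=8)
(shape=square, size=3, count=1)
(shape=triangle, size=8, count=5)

Negative, Negative, Negative, Positive

Comparing the two groups points to one rule — shape is triangle.
(shape=hexagon, size=8, count=9): shape is hexagon, fails the rule → Negative. (shape=star, size=5, count=8): shape is star, fails the rule → Negative. (shape=square, size=3, count=1): shape is square, fails the rule → Negative. (shape=triangle, size=8, count=5): shape is triangle, has this property → Positive.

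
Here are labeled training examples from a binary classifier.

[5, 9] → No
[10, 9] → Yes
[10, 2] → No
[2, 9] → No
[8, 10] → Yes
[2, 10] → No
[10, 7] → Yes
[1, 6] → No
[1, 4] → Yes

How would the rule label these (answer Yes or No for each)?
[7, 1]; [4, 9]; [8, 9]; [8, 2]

No, No, Yes, No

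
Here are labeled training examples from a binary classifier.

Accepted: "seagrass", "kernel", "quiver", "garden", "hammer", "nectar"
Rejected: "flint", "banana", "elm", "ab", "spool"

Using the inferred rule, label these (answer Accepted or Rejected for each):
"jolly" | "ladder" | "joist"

The common property of the 'Accepted' items is: contains 'r'. No 'Rejected' item has it.
"jolly" — no 'r', hence Rejected.
"ladder" — has 'r', hence Accepted.
"joist" — no 'r', hence Rejected.

Rejected, Accepted, Rejected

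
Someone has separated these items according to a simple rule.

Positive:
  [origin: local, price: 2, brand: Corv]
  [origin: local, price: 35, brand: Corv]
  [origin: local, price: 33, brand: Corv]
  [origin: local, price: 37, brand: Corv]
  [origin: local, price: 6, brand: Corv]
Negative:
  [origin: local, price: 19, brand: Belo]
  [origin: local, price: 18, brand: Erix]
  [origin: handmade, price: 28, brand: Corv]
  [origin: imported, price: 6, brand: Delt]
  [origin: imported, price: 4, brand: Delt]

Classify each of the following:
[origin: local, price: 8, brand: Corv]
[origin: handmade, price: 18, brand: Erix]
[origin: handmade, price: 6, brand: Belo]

Positive, Negative, Negative

The rule appears to be: origin is local AND brand is Corv.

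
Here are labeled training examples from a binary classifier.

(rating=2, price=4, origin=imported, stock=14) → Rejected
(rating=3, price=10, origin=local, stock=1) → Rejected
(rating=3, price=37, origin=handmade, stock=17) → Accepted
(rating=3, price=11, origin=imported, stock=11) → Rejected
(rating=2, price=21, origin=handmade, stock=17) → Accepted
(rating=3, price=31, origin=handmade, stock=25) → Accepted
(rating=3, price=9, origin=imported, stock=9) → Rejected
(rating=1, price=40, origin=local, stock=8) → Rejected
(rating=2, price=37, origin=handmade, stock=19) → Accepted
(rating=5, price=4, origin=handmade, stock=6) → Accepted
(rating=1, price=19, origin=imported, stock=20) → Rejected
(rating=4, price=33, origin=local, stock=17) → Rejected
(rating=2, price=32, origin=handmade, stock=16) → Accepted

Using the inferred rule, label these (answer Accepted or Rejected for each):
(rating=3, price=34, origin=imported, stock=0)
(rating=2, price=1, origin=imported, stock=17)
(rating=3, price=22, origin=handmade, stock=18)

'Accepted' ⟺ origin is handmade.
Rejected: (rating=3, price=34, origin=imported, stock=0), since origin is imported.
Rejected: (rating=2, price=1, origin=imported, stock=17), since origin is imported.
Accepted: (rating=3, price=22, origin=handmade, stock=18), since origin is handmade.

Rejected, Rejected, Accepted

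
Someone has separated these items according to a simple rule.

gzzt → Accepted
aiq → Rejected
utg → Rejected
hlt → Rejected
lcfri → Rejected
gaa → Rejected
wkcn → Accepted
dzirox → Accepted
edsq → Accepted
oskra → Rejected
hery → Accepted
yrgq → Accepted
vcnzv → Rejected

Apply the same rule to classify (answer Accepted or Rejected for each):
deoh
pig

The simplest hypothesis consistent with all the labels is: even length.
deoh — length 4, hence Accepted.
pig — length 3, hence Rejected.

Accepted, Rejected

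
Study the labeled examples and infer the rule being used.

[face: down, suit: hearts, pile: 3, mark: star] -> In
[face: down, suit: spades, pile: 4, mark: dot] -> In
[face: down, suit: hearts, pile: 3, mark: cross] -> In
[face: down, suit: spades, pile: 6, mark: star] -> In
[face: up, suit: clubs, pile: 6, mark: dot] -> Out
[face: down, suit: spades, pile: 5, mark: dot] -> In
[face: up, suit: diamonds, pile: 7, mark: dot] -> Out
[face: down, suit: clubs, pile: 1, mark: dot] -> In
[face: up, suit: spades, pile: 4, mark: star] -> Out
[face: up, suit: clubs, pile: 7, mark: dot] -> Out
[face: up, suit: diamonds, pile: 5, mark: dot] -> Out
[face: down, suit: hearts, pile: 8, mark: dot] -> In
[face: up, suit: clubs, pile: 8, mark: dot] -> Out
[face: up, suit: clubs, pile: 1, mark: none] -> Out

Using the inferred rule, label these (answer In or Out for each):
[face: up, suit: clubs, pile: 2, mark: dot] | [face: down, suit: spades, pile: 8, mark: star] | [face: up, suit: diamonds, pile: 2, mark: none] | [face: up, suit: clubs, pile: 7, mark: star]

Out, In, Out, Out

Comparing the two groups points to one rule — face is down.
[face: up, suit: clubs, pile: 2, mark: dot]: Out (face is up). [face: down, suit: spades, pile: 8, mark: star]: In (face is down). [face: up, suit: diamonds, pile: 2, mark: none]: Out (face is up). [face: up, suit: clubs, pile: 7, mark: star]: Out (face is up).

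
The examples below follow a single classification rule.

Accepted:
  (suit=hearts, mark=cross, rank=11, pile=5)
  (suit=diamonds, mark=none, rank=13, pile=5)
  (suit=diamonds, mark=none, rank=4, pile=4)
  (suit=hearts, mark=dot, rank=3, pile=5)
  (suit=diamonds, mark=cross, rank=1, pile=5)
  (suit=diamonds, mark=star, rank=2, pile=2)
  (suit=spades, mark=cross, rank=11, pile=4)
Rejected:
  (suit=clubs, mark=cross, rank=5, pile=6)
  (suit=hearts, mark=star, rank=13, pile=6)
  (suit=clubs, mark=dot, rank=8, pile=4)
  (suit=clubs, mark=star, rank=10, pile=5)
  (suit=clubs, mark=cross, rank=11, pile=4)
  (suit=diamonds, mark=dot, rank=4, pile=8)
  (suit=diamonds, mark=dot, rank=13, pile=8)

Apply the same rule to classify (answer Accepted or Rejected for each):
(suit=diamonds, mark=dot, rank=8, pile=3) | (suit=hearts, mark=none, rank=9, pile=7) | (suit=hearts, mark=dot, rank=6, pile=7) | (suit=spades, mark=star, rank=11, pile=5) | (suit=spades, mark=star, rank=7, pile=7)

'Accepted' ⟺ suit is not clubs AND pile ≤ 5.
(suit=diamonds, mark=dot, rank=8, pile=3) → suit is diamonds, pile = 3 → Accepted. (suit=hearts, mark=none, rank=9, pile=7) → suit is hearts, pile = 7 → Rejected. (suit=hearts, mark=dot, rank=6, pile=7) → suit is hearts, pile = 7 → Rejected. (suit=spades, mark=star, rank=11, pile=5) → suit is spades, pile = 5 → Accepted. (suit=spades, mark=star, rank=7, pile=7) → suit is spades, pile = 7 → Rejected.

Accepted, Rejected, Rejected, Accepted, Rejected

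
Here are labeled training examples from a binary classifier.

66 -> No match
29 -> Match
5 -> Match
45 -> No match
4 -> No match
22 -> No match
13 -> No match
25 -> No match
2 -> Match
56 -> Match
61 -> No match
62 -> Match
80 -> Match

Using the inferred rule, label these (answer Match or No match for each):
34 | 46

No match, No match

One predicate separates the groups cleanly: ≡ 2 (mod 3).
34 — 34 mod 3 = 1, hence No match.
46 — 46 mod 3 = 1, hence No match.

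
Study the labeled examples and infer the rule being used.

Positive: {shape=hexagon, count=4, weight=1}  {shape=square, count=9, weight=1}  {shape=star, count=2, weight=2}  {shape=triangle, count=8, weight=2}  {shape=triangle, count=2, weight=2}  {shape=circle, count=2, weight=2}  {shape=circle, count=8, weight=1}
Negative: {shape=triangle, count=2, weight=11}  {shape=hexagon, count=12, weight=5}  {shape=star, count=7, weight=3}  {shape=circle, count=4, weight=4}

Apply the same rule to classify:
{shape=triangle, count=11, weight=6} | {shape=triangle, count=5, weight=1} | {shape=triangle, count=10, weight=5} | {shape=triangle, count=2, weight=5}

Negative, Positive, Negative, Negative

'Positive' ⟺ weight ≤ 2.
Negative: {shape=triangle, count=11, weight=6}, since weight = 6. Positive: {shape=triangle, count=5, weight=1}, since weight = 1. Negative: {shape=triangle, count=10, weight=5}, since weight = 5. Negative: {shape=triangle, count=2, weight=5}, since weight = 5.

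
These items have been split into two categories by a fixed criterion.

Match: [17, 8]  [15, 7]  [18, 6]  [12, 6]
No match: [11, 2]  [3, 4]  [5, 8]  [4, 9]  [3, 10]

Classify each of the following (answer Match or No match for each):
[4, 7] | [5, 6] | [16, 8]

Rule: sum ≥ 18. This holds for each 'Match' example and fails for each 'No match' one.
No match: [4, 7], since 4+7 = 11.
No match: [5, 6], since 5+6 = 11.
Match: [16, 8], since 16+8 = 24.

No match, No match, Match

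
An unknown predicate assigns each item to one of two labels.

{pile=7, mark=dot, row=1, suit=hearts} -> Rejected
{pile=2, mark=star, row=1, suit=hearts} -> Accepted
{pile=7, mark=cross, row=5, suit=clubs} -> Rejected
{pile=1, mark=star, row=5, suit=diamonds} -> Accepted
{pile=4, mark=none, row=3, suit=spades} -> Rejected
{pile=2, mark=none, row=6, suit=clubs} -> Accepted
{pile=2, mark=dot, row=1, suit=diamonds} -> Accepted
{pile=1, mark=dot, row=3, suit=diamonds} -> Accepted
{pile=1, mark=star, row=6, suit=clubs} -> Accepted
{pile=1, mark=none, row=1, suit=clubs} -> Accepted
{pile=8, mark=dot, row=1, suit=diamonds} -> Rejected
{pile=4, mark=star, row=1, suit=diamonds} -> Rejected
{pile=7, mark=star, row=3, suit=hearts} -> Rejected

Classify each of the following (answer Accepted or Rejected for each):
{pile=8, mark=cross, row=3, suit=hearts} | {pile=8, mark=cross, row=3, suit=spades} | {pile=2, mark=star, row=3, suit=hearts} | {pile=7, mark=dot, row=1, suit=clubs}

Rejected, Rejected, Accepted, Rejected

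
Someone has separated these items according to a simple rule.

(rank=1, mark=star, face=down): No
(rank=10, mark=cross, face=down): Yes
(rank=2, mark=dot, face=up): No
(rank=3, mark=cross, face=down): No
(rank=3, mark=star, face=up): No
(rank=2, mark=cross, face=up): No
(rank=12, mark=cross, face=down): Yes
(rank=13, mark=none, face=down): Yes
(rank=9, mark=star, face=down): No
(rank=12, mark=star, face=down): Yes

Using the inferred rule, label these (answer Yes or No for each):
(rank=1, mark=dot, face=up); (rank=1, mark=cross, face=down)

No, No

Every 'Yes' example satisfies: rank ≥ 10. None of the 'No' examples do.
(rank=1, mark=dot, face=up) — rank = 1, hence No. (rank=1, mark=cross, face=down) — rank = 1, hence No.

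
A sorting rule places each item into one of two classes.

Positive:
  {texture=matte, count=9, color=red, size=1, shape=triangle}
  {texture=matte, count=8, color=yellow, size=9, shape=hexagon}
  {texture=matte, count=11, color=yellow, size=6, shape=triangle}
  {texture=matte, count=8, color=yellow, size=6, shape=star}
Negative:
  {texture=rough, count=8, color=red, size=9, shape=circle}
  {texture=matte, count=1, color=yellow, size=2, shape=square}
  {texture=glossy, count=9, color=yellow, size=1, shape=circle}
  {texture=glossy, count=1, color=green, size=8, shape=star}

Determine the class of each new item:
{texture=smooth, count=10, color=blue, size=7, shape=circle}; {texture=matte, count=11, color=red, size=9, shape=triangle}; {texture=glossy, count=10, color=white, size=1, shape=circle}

A rule that fits every label: texture is matte AND count ≥ 8 — true of each 'Positive' example, false of each 'Negative' one.
Negative: {texture=smooth, count=10, color=blue, size=7, shape=circle}, since texture is smooth, count = 10.
Positive: {texture=matte, count=11, color=red, size=9, shape=triangle}, since texture is matte, count = 11.
Negative: {texture=glossy, count=10, color=white, size=1, shape=circle}, since texture is glossy, count = 10.

Negative, Positive, Negative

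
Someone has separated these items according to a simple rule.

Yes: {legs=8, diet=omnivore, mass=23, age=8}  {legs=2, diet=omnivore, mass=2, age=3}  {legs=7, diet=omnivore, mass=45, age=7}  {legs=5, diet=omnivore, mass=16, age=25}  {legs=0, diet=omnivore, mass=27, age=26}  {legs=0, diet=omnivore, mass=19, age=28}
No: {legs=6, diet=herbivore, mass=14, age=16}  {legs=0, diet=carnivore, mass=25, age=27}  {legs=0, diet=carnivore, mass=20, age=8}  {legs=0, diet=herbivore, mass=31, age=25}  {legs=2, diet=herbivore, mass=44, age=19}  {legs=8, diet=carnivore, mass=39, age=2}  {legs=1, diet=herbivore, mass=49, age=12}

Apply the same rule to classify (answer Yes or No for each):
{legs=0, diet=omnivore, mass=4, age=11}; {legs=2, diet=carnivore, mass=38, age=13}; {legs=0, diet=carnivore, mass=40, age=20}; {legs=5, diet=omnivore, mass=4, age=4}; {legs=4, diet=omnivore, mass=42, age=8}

Yes, No, No, Yes, Yes

The distinguishing property — diet is omnivore — holds for all the 'Yes' cases and none of the 'No' cases.
{legs=0, diet=omnivore, mass=4, age=11}: Yes (diet is omnivore). {legs=2, diet=carnivore, mass=38, age=13}: No (diet is carnivore). {legs=0, diet=carnivore, mass=40, age=20}: No (diet is carnivore). {legs=5, diet=omnivore, mass=4, age=4}: Yes (diet is omnivore). {legs=4, diet=omnivore, mass=42, age=8}: Yes (diet is omnivore).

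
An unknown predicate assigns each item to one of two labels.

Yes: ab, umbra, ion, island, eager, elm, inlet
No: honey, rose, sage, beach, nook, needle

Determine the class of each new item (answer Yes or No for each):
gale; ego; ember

No, Yes, Yes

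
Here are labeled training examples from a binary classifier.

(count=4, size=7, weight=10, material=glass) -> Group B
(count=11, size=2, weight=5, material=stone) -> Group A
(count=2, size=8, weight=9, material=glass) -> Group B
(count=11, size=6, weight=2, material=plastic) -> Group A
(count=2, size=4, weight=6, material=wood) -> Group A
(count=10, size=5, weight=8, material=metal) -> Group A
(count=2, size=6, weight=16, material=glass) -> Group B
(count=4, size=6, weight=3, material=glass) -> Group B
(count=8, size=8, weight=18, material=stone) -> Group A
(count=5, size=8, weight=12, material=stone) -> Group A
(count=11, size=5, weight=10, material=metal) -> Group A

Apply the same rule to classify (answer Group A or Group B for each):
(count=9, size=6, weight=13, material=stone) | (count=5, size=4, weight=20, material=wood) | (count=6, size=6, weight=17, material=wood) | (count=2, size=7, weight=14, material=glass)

Group A, Group A, Group A, Group B

Comparing the two groups points to one rule — material is not glass.
Group A: (count=9, size=6, weight=13, material=stone), since material is stone.
Group A: (count=5, size=4, weight=20, material=wood), since material is wood.
Group A: (count=6, size=6, weight=17, material=wood), since material is wood.
Group B: (count=2, size=7, weight=14, material=glass), since material is glass.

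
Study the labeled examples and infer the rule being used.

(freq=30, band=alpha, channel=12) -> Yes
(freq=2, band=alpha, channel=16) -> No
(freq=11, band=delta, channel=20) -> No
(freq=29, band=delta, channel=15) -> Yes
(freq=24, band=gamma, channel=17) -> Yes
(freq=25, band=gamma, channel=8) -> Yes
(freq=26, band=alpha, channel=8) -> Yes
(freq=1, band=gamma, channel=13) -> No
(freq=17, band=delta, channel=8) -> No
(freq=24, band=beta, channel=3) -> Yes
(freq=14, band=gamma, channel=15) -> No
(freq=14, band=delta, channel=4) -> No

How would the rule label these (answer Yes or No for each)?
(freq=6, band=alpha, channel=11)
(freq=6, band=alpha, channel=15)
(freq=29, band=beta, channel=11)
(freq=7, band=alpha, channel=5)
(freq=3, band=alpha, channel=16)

All 'Yes' examples share one property — freq ≥ 24 — and every 'No' example lacks it.

No, No, Yes, No, No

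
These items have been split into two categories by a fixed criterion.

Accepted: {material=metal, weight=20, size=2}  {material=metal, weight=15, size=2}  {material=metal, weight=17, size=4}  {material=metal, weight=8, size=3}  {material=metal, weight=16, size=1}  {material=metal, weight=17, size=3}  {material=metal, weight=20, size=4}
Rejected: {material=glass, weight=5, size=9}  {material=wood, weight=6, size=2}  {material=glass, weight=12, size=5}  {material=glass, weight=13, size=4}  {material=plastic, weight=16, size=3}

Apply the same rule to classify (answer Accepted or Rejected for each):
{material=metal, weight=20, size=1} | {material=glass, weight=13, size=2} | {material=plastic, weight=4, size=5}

The common property of the 'Accepted' items is: material is metal. No 'Rejected' item has it.
{material=metal, weight=20, size=1}: material is metal — qualifies, so Accepted.
{material=glass, weight=13, size=2}: material is glass — lacks this property, so Rejected.
{material=plastic, weight=4, size=5}: material is plastic — lacks this property, so Rejected.

Accepted, Rejected, Rejected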